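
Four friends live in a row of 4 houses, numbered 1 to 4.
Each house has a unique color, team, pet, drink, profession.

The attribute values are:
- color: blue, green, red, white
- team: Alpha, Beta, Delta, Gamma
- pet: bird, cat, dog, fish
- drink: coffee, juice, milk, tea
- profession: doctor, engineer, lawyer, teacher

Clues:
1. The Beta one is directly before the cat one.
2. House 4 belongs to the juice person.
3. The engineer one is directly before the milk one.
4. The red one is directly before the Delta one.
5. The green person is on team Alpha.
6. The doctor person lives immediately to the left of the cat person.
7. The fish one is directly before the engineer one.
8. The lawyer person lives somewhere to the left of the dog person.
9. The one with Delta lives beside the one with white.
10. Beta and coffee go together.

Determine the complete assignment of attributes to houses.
Solution:

House | Color | Team | Pet | Drink | Profession
-----------------------------------------------
  1   | red | Beta | fish | coffee | doctor
  2   | blue | Delta | cat | tea | engineer
  3   | white | Gamma | bird | milk | lawyer
  4   | green | Alpha | dog | juice | teacher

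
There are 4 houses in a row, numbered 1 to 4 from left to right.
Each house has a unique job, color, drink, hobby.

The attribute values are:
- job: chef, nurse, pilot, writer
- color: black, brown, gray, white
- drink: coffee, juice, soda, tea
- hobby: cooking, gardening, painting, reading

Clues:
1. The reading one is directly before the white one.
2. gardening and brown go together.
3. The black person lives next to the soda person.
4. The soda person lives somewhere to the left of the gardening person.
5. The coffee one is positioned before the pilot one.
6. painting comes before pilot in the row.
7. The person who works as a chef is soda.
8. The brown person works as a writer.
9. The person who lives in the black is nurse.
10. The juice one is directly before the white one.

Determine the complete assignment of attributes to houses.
Solution:

House | Job | Color | Drink | Hobby
-----------------------------------
  1   | nurse | black | juice | reading
  2   | chef | white | soda | painting
  3   | writer | brown | coffee | gardening
  4   | pilot | gray | tea | cooking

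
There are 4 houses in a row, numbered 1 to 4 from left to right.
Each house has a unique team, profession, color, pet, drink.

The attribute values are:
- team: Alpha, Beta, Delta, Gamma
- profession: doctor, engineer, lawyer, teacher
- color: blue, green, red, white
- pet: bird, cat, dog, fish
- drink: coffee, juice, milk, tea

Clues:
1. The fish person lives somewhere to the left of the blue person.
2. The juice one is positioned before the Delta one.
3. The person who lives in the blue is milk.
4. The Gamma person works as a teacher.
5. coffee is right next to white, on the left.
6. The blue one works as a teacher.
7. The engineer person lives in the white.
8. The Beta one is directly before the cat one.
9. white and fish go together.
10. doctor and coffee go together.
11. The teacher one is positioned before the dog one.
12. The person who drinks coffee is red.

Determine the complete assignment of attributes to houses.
Solution:

House | Team | Profession | Color | Pet | Drink
-----------------------------------------------
  1   | Alpha | doctor | red | bird | coffee
  2   | Beta | engineer | white | fish | juice
  3   | Gamma | teacher | blue | cat | milk
  4   | Delta | lawyer | green | dog | tea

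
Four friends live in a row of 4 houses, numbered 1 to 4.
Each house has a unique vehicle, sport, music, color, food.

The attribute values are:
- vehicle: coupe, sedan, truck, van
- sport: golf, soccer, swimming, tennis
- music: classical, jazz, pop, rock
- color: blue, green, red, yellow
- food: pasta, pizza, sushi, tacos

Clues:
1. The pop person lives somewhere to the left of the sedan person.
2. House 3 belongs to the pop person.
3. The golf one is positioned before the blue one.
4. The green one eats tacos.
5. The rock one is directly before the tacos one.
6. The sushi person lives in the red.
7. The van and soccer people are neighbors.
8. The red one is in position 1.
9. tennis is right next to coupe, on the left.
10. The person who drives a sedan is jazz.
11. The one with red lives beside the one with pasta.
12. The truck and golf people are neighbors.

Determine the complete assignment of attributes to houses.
Solution:

House | Vehicle | Sport | Music | Color | Food
----------------------------------------------
  1   | truck | tennis | classical | red | sushi
  2   | coupe | golf | rock | yellow | pasta
  3   | van | swimming | pop | green | tacos
  4   | sedan | soccer | jazz | blue | pizza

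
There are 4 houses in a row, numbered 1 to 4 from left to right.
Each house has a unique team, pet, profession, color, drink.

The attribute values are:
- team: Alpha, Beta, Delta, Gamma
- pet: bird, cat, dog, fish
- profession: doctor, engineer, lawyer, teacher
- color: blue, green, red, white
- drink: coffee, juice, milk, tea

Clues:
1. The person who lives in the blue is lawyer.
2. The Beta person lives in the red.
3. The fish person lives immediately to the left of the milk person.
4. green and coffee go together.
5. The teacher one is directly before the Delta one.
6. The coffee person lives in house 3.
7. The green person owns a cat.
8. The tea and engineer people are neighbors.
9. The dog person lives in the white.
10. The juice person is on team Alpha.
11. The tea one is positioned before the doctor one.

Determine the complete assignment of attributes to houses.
Solution:

House | Team | Pet | Profession | Color | Drink
-----------------------------------------------
  1   | Beta | fish | teacher | red | tea
  2   | Delta | dog | engineer | white | milk
  3   | Gamma | cat | doctor | green | coffee
  4   | Alpha | bird | lawyer | blue | juice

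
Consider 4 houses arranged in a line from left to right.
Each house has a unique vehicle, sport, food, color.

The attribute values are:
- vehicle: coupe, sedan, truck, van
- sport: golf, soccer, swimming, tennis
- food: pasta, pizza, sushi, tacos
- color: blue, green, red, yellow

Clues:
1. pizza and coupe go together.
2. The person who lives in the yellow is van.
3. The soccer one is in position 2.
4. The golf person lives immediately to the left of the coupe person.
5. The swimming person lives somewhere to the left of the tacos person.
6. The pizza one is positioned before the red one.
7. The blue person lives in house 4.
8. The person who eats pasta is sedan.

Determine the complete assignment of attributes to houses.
Solution:

House | Vehicle | Sport | Food | Color
--------------------------------------
  1   | van | golf | sushi | yellow
  2   | coupe | soccer | pizza | green
  3   | sedan | swimming | pasta | red
  4   | truck | tennis | tacos | blue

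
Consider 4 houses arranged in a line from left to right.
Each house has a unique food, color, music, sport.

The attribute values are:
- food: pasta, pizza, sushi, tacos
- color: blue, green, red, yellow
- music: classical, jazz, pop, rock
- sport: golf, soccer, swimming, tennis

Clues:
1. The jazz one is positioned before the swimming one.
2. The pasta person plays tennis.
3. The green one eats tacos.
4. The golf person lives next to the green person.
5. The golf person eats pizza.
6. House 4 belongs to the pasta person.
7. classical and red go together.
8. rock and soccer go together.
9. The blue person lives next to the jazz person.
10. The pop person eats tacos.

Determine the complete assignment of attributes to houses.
Solution:

House | Food | Color | Music | Sport
------------------------------------
  1   | sushi | blue | rock | soccer
  2   | pizza | yellow | jazz | golf
  3   | tacos | green | pop | swimming
  4   | pasta | red | classical | tennis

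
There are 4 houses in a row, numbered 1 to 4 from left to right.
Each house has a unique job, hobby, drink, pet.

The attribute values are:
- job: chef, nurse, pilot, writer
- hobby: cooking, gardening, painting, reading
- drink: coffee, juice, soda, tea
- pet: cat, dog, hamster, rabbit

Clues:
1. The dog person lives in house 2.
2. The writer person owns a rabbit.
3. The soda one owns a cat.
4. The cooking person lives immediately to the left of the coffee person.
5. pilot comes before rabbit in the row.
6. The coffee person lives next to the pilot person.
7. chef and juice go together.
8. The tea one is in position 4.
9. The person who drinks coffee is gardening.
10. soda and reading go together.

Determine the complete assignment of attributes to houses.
Solution:

House | Job | Hobby | Drink | Pet
---------------------------------
  1   | chef | cooking | juice | hamster
  2   | nurse | gardening | coffee | dog
  3   | pilot | reading | soda | cat
  4   | writer | painting | tea | rabbit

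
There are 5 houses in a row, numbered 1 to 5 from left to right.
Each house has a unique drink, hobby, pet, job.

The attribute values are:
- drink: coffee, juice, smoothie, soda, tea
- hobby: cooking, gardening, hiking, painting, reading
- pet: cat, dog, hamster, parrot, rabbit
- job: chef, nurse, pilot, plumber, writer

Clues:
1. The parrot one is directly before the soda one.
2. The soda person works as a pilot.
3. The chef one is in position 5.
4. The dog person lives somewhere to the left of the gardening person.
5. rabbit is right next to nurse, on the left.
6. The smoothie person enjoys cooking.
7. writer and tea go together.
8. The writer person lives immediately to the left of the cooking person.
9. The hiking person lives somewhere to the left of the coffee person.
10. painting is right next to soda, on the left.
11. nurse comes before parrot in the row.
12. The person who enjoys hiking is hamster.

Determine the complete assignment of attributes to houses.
Solution:

House | Drink | Hobby | Pet | Job
---------------------------------
  1   | tea | reading | rabbit | writer
  2   | smoothie | cooking | dog | nurse
  3   | juice | painting | parrot | plumber
  4   | soda | hiking | hamster | pilot
  5   | coffee | gardening | cat | chef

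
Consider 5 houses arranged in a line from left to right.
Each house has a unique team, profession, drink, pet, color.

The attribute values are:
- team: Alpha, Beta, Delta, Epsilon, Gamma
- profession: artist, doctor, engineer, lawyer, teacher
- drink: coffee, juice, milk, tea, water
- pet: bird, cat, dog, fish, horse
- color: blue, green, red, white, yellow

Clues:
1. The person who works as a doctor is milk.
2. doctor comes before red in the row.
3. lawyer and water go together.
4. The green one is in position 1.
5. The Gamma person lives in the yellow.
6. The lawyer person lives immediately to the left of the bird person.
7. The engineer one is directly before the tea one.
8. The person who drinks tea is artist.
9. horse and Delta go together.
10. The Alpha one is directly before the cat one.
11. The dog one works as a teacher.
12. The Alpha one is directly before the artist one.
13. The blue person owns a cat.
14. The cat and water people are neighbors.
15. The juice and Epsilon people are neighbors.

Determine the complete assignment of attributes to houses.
Solution:

House | Team | Profession | Drink | Pet | Color
-----------------------------------------------
  1   | Alpha | engineer | juice | fish | green
  2   | Epsilon | artist | tea | cat | blue
  3   | Delta | lawyer | water | horse | white
  4   | Gamma | doctor | milk | bird | yellow
  5   | Beta | teacher | coffee | dog | red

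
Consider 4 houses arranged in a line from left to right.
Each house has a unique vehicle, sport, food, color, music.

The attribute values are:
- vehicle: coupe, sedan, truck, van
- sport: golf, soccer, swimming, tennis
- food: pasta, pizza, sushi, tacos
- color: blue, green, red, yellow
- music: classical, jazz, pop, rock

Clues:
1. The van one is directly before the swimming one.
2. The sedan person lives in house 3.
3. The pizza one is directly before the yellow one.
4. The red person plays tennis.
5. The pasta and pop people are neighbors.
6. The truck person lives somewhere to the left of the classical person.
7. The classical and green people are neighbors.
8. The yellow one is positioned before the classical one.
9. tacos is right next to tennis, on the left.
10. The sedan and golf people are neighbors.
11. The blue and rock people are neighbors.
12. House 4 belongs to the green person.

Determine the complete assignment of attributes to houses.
Solution:

House | Vehicle | Sport | Food | Color | Music
----------------------------------------------
  1   | van | soccer | pizza | blue | jazz
  2   | truck | swimming | tacos | yellow | rock
  3   | sedan | tennis | pasta | red | classical
  4   | coupe | golf | sushi | green | pop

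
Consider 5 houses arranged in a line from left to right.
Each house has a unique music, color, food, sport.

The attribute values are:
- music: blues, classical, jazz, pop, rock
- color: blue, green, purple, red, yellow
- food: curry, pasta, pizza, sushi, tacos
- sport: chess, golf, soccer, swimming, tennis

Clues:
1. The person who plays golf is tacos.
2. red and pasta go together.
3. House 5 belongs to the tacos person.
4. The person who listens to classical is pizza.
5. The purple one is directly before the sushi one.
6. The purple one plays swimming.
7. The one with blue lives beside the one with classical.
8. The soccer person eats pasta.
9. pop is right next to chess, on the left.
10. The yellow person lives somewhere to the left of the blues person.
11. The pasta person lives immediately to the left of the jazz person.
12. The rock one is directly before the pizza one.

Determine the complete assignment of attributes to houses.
Solution:

House | Music | Color | Food | Sport
------------------------------------
  1   | pop | purple | curry | swimming
  2   | rock | blue | sushi | chess
  3   | classical | yellow | pizza | tennis
  4   | blues | red | pasta | soccer
  5   | jazz | green | tacos | golf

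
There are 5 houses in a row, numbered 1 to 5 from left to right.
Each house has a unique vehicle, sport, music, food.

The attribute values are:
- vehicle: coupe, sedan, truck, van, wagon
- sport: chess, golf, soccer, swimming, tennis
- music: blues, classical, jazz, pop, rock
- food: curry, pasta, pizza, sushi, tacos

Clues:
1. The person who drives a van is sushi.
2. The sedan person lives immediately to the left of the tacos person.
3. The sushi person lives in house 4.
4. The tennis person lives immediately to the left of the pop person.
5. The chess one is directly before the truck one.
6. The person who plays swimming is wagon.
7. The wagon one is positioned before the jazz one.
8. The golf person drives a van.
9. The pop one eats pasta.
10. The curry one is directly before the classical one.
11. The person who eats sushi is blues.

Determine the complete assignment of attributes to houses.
Solution:

House | Vehicle | Sport | Music | Food
--------------------------------------
  1   | sedan | chess | rock | curry
  2   | truck | tennis | classical | tacos
  3   | wagon | swimming | pop | pasta
  4   | van | golf | blues | sushi
  5   | coupe | soccer | jazz | pizza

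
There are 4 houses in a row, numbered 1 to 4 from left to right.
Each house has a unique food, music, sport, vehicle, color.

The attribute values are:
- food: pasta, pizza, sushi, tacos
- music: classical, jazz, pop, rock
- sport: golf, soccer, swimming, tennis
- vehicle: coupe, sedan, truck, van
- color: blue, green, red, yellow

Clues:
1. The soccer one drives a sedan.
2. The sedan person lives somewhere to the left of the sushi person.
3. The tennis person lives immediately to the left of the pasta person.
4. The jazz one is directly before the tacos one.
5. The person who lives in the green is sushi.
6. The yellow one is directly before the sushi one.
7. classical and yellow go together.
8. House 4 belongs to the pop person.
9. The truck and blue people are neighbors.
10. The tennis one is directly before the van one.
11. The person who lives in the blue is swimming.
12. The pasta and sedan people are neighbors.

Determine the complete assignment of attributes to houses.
Solution:

House | Food | Music | Sport | Vehicle | Color
----------------------------------------------
  1   | pizza | rock | tennis | truck | red
  2   | pasta | jazz | swimming | van | blue
  3   | tacos | classical | soccer | sedan | yellow
  4   | sushi | pop | golf | coupe | green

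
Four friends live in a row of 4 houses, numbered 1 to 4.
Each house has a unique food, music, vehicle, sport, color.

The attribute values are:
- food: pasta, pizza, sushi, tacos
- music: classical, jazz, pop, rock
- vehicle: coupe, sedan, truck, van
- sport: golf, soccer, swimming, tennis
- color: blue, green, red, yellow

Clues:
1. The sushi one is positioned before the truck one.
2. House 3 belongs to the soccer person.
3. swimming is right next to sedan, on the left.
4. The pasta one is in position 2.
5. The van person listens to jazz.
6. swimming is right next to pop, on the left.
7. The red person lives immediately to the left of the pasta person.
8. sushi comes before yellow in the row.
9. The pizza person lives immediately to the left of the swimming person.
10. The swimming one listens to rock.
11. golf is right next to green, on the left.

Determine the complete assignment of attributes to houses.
Solution:

House | Food | Music | Vehicle | Sport | Color
----------------------------------------------
  1   | pizza | jazz | van | golf | red
  2   | pasta | rock | coupe | swimming | green
  3   | sushi | pop | sedan | soccer | blue
  4   | tacos | classical | truck | tennis | yellow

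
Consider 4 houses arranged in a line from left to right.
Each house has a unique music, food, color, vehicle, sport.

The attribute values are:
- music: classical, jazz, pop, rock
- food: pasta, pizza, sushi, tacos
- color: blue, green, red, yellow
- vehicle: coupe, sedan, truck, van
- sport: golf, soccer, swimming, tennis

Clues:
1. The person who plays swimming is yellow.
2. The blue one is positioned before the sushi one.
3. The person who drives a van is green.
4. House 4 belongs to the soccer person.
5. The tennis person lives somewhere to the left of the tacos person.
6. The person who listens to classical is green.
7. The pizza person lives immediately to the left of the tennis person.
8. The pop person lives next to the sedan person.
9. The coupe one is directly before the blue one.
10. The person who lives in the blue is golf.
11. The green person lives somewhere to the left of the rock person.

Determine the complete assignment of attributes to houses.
Solution:

House | Music | Food | Color | Vehicle | Sport
----------------------------------------------
  1   | pop | pasta | yellow | coupe | swimming
  2   | jazz | pizza | blue | sedan | golf
  3   | classical | sushi | green | van | tennis
  4   | rock | tacos | red | truck | soccer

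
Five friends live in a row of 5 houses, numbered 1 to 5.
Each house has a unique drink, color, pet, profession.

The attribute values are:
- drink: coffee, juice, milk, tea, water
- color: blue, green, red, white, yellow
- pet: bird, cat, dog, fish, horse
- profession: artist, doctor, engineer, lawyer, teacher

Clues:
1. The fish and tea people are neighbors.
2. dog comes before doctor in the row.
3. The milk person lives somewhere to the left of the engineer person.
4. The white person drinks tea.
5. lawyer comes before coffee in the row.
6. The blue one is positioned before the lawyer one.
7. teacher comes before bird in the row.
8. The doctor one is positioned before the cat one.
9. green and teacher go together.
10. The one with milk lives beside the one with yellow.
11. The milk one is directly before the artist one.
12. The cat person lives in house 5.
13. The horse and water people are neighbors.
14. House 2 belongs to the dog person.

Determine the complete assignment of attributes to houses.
Solution:

House | Drink | Color | Pet | Profession
----------------------------------------
  1   | milk | green | horse | teacher
  2   | water | yellow | dog | artist
  3   | juice | blue | fish | doctor
  4   | tea | white | bird | lawyer
  5   | coffee | red | cat | engineer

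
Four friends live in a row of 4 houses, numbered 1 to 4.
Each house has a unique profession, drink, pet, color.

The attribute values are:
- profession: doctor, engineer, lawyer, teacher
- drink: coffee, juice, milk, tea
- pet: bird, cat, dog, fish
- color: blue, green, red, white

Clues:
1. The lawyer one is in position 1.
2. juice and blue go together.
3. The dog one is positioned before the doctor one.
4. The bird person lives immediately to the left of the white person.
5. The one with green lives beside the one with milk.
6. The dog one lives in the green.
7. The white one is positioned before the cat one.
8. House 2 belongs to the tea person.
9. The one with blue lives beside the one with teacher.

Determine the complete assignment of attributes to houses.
Solution:

House | Profession | Drink | Pet | Color
----------------------------------------
  1   | lawyer | juice | bird | blue
  2   | teacher | tea | fish | white
  3   | engineer | coffee | dog | green
  4   | doctor | milk | cat | red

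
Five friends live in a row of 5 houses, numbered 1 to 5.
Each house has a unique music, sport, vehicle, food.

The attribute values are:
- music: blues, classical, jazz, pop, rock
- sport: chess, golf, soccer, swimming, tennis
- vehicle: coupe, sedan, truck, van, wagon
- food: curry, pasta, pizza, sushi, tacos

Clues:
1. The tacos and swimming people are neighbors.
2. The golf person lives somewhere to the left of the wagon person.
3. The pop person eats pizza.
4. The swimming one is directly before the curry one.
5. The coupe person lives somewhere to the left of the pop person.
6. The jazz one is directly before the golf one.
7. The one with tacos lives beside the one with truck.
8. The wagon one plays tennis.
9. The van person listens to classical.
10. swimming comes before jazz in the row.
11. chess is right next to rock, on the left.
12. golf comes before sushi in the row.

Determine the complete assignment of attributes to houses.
Solution:

House | Music | Sport | Vehicle | Food
--------------------------------------
  1   | classical | chess | van | tacos
  2   | rock | swimming | truck | pasta
  3   | jazz | soccer | coupe | curry
  4   | pop | golf | sedan | pizza
  5   | blues | tennis | wagon | sushi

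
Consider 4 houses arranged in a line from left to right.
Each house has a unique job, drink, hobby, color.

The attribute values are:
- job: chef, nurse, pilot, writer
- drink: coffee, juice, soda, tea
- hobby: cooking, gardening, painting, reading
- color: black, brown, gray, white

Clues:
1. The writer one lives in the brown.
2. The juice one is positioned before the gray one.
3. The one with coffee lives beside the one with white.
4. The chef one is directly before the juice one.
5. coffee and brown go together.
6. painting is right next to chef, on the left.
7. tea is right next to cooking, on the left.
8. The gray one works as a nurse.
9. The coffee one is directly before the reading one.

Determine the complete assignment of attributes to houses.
Solution:

House | Job | Drink | Hobby | Color
-----------------------------------
  1   | writer | coffee | painting | brown
  2   | chef | tea | reading | white
  3   | pilot | juice | cooking | black
  4   | nurse | soda | gardening | gray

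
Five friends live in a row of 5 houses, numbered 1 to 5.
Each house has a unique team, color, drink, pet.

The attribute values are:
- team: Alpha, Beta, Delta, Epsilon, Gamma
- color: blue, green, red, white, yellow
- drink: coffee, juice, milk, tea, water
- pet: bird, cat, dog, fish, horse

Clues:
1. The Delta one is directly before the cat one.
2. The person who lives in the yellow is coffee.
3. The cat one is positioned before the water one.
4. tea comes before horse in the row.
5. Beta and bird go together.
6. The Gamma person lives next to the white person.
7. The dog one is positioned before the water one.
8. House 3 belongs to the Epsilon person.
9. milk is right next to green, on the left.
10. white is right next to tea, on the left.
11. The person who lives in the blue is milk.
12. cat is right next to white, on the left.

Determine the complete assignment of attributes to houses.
Solution:

House | Team | Color | Drink | Pet
----------------------------------
  1   | Delta | blue | milk | dog
  2   | Gamma | green | juice | cat
  3   | Epsilon | white | water | fish
  4   | Beta | red | tea | bird
  5   | Alpha | yellow | coffee | horse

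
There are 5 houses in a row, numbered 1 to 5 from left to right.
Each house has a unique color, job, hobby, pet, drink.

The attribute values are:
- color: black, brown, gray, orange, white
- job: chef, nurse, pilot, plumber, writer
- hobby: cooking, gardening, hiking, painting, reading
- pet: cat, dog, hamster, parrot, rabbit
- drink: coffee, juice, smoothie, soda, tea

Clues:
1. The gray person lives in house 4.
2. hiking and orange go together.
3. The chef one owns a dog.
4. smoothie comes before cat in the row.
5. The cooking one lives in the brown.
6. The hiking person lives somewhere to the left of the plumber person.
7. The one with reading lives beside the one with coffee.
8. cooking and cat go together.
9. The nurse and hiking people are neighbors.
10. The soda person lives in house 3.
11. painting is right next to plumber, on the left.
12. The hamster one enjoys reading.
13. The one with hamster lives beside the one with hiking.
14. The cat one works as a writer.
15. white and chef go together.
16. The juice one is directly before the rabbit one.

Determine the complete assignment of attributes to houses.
Solution:

House | Color | Job | Hobby | Pet | Drink
-----------------------------------------
  1   | black | nurse | reading | hamster | juice
  2   | orange | pilot | hiking | rabbit | coffee
  3   | white | chef | painting | dog | soda
  4   | gray | plumber | gardening | parrot | smoothie
  5   | brown | writer | cooking | cat | tea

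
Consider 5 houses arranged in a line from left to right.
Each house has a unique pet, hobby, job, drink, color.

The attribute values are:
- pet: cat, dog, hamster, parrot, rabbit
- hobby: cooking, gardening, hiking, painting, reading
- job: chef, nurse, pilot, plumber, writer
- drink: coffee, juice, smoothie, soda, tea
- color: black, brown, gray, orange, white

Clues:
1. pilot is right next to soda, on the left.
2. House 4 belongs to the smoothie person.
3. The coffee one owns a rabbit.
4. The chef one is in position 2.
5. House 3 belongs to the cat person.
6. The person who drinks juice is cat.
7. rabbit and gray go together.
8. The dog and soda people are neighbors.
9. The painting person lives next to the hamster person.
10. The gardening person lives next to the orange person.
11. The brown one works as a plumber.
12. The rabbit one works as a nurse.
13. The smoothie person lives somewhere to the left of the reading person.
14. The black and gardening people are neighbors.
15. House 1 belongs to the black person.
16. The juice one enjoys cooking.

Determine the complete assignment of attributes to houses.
Solution:

House | Pet | Hobby | Job | Drink | Color
-----------------------------------------
  1   | dog | painting | pilot | tea | black
  2   | hamster | gardening | chef | soda | white
  3   | cat | cooking | writer | juice | orange
  4   | parrot | hiking | plumber | smoothie | brown
  5   | rabbit | reading | nurse | coffee | gray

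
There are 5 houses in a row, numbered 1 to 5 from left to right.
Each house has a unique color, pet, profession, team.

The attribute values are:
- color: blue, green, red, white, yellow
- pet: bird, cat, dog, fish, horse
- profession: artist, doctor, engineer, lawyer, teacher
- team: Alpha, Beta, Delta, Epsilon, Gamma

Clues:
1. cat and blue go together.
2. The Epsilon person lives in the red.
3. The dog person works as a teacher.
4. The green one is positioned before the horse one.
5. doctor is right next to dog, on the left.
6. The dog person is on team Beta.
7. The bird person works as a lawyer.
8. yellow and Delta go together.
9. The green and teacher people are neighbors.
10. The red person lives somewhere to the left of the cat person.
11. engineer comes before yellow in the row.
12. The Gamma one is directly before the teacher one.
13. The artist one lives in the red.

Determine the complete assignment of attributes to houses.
Solution:

House | Color | Pet | Profession | Team
---------------------------------------
  1   | green | fish | doctor | Gamma
  2   | white | dog | teacher | Beta
  3   | red | horse | artist | Epsilon
  4   | blue | cat | engineer | Alpha
  5   | yellow | bird | lawyer | Delta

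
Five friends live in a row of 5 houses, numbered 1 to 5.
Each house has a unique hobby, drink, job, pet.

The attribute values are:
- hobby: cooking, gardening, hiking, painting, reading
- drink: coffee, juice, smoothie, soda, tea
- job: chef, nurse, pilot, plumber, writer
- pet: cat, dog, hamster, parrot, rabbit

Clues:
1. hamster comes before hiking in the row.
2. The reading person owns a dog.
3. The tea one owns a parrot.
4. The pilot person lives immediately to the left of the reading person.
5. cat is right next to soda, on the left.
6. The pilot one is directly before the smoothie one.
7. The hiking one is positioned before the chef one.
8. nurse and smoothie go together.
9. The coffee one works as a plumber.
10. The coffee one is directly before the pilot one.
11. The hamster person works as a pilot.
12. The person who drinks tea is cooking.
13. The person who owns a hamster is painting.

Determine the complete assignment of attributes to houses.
Solution:

House | Hobby | Drink | Job | Pet
---------------------------------
  1   | gardening | coffee | plumber | cat
  2   | painting | soda | pilot | hamster
  3   | reading | smoothie | nurse | dog
  4   | hiking | juice | writer | rabbit
  5   | cooking | tea | chef | parrot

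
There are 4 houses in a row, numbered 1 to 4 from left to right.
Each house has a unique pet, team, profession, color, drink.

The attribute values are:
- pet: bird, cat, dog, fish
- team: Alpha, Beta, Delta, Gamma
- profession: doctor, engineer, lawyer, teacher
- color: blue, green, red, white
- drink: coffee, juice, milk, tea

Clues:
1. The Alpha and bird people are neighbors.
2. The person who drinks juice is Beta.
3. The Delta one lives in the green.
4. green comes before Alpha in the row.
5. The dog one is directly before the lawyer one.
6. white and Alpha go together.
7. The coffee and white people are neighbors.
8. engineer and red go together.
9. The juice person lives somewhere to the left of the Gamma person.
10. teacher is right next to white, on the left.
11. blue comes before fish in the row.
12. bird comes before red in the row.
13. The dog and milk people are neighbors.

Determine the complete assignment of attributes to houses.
Solution:

House | Pet | Team | Profession | Color | Drink
-----------------------------------------------
  1   | dog | Delta | teacher | green | coffee
  2   | cat | Alpha | lawyer | white | milk
  3   | bird | Beta | doctor | blue | juice
  4   | fish | Gamma | engineer | red | tea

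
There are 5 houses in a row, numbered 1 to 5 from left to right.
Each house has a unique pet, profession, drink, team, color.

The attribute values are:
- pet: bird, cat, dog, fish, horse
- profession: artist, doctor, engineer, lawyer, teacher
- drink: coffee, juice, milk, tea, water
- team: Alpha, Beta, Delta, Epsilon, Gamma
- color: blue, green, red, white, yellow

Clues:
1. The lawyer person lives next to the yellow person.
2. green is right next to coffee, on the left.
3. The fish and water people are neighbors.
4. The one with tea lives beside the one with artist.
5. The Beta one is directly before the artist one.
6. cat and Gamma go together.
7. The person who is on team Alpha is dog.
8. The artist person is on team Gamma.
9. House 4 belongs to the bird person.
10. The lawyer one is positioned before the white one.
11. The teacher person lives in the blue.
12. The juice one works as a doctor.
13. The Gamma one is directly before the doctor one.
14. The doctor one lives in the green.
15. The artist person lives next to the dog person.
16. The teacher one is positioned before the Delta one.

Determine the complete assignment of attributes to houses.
Solution:

House | Pet | Profession | Drink | Team | Color
-----------------------------------------------
  1   | fish | lawyer | tea | Beta | red
  2   | cat | artist | water | Gamma | yellow
  3   | dog | doctor | juice | Alpha | green
  4   | bird | teacher | coffee | Epsilon | blue
  5   | horse | engineer | milk | Delta | white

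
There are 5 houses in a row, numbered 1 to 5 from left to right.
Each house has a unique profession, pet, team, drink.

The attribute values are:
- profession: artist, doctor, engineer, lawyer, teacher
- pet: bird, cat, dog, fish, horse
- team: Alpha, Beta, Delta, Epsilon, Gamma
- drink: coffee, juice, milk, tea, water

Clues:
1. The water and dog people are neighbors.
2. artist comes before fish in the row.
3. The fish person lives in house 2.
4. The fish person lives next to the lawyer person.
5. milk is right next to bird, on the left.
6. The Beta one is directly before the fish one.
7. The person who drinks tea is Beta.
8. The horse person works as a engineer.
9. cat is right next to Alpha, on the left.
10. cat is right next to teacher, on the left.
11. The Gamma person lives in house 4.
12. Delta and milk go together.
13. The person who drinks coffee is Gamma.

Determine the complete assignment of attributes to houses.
Solution:

House | Profession | Pet | Team | Drink
---------------------------------------
  1   | artist | cat | Beta | tea
  2   | teacher | fish | Alpha | water
  3   | lawyer | dog | Delta | milk
  4   | doctor | bird | Gamma | coffee
  5   | engineer | horse | Epsilon | juice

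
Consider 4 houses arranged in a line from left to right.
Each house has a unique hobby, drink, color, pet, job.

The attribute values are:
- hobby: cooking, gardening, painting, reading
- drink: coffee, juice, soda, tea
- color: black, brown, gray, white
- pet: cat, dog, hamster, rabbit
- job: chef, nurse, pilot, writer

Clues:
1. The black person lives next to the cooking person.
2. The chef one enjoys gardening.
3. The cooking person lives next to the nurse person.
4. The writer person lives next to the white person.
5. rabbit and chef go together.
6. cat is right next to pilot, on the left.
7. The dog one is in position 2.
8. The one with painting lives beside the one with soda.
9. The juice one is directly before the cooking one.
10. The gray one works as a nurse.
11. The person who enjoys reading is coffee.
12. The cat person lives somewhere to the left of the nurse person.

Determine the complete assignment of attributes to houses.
Solution:

House | Hobby | Drink | Color | Pet | Job
-----------------------------------------
  1   | painting | juice | black | cat | writer
  2   | cooking | soda | white | dog | pilot
  3   | reading | coffee | gray | hamster | nurse
  4   | gardening | tea | brown | rabbit | chef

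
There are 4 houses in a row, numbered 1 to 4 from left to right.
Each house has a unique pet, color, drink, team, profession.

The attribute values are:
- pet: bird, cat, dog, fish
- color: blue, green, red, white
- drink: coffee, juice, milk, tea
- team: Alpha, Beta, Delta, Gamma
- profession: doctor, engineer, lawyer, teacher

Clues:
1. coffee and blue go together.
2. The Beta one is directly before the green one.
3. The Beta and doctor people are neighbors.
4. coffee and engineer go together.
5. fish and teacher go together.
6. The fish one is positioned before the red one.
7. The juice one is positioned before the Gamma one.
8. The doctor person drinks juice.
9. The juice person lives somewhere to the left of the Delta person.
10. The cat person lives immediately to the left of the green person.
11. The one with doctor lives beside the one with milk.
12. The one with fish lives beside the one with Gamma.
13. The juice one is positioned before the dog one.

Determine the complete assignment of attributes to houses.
Solution:

House | Pet | Color | Drink | Team | Profession
-----------------------------------------------
  1   | cat | blue | coffee | Beta | engineer
  2   | bird | green | juice | Alpha | doctor
  3   | fish | white | milk | Delta | teacher
  4   | dog | red | tea | Gamma | lawyer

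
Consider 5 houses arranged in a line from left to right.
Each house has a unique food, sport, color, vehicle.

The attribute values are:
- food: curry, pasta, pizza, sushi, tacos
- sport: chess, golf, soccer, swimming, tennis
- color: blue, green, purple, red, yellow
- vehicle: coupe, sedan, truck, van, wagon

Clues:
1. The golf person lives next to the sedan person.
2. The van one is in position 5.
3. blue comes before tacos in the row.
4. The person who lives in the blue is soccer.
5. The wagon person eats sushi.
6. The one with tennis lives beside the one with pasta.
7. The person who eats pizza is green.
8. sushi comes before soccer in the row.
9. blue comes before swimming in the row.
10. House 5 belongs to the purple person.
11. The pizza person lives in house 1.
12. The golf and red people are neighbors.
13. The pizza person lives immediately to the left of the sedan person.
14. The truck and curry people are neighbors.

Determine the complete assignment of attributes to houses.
Solution:

House | Food | Sport | Color | Vehicle
--------------------------------------
  1   | pizza | golf | green | truck
  2   | curry | chess | red | sedan
  3   | sushi | tennis | yellow | wagon
  4   | pasta | soccer | blue | coupe
  5   | tacos | swimming | purple | van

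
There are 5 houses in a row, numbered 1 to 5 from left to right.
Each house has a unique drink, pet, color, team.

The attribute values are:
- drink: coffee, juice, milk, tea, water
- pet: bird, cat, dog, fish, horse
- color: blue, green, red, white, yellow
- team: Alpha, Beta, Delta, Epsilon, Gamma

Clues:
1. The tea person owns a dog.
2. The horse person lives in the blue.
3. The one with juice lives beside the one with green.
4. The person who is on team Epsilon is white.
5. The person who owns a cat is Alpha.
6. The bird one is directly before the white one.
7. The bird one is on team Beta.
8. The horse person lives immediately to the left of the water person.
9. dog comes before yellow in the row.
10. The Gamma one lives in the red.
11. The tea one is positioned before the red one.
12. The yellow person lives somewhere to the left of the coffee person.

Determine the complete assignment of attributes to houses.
Solution:

House | Drink | Pet | Color | Team
----------------------------------
  1   | juice | horse | blue | Delta
  2   | water | bird | green | Beta
  3   | tea | dog | white | Epsilon
  4   | milk | cat | yellow | Alpha
  5   | coffee | fish | red | Gamma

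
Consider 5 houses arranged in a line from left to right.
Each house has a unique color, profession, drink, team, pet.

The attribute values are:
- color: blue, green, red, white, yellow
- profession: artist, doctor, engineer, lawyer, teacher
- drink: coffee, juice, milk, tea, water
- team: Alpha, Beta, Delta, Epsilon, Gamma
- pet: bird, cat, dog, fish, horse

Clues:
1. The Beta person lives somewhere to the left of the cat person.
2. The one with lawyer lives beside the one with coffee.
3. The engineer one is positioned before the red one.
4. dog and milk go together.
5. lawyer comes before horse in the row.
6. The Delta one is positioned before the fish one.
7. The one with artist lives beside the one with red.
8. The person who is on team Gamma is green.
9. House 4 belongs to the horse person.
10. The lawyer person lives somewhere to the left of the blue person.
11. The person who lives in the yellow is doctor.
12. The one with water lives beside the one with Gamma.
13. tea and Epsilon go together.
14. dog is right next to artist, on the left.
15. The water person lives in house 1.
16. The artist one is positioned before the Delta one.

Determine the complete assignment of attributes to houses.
Solution:

House | Color | Profession | Drink | Team | Pet
-----------------------------------------------
  1   | white | engineer | water | Beta | bird
  2   | green | lawyer | milk | Gamma | dog
  3   | blue | artist | coffee | Alpha | cat
  4   | red | teacher | juice | Delta | horse
  5   | yellow | doctor | tea | Epsilon | fish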